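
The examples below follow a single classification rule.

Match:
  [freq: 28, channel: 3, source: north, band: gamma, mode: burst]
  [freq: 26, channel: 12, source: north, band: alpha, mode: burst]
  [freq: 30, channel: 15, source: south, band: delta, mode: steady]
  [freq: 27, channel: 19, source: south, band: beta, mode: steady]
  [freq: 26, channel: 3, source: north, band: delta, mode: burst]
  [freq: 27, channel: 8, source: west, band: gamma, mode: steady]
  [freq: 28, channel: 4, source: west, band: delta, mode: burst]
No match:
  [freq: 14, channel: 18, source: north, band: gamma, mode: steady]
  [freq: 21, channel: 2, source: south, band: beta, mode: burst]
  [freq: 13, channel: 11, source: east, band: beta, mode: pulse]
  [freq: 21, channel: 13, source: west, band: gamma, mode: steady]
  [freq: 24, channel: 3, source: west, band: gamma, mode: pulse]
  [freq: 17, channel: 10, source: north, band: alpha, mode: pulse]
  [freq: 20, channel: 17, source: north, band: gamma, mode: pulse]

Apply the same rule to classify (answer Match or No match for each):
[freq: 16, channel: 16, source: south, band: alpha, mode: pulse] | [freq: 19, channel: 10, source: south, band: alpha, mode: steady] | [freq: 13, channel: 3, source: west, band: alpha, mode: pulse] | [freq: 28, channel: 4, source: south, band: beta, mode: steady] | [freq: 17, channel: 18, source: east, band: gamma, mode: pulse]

Rule: freq ≥ 26. This holds for each 'Match' example and fails for each 'No match' one.
[freq: 16, channel: 16, source: south, band: alpha, mode: pulse]: freq = 16, doesn't qualify → No match.
[freq: 19, channel: 10, source: south, band: alpha, mode: steady]: freq = 19, doesn't qualify → No match.
[freq: 13, channel: 3, source: west, band: alpha, mode: pulse]: freq = 13, doesn't qualify → No match.
[freq: 28, channel: 4, source: south, band: beta, mode: steady]: freq = 28, fits → Match.
[freq: 17, channel: 18, source: east, band: gamma, mode: pulse]: freq = 17, doesn't qualify → No match.

No match, No match, No match, Match, No match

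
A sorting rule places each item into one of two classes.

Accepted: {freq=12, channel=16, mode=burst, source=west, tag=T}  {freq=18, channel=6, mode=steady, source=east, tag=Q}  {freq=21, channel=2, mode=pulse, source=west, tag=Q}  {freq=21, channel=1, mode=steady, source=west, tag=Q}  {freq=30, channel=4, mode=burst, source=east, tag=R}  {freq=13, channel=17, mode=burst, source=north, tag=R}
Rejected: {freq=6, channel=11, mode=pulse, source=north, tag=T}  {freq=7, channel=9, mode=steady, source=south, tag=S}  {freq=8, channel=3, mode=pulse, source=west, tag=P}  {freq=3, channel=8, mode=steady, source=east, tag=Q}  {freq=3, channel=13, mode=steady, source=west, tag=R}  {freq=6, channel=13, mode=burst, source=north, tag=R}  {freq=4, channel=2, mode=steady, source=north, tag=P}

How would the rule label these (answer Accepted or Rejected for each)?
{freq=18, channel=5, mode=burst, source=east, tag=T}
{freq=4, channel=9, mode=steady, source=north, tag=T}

Rule: freq ≥ 12. This holds for each 'Accepted' example and fails for each 'Rejected' one.
{freq=18, channel=5, mode=burst, source=east, tag=T}: freq = 18 — passes, so Accepted.
{freq=4, channel=9, mode=steady, source=north, tag=T}: freq = 4 — fails the rule, so Rejected.

Accepted, Rejected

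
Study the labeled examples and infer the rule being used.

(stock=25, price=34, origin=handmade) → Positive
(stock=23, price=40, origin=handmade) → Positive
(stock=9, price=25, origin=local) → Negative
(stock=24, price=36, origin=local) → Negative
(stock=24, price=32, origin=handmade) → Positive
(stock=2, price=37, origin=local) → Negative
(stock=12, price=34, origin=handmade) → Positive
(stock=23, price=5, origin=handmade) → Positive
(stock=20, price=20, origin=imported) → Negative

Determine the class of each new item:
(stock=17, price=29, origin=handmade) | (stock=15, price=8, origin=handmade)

Positive, Positive

The classifier is using: origin is handmade.
(stock=17, price=29, origin=handmade) → origin is handmade → Positive.
(stock=15, price=8, origin=handmade) → origin is handmade → Positive.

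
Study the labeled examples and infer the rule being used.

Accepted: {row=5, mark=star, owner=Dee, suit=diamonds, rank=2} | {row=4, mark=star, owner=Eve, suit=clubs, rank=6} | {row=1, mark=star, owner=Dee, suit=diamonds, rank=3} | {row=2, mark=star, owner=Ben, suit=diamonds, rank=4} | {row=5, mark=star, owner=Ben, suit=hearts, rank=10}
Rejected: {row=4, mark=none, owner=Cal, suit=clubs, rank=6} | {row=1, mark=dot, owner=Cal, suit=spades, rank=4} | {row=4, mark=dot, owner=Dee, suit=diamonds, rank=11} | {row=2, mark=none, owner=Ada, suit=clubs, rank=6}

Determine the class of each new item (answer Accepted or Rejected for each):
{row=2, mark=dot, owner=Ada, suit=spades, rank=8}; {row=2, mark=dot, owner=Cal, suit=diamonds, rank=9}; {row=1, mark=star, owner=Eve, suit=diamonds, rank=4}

Comparing the two groups points to one rule — mark is star.
{row=2, mark=dot, owner=Ada, suit=spades, rank=8}: mark is dot — does not satisfy this, so Rejected. {row=2, mark=dot, owner=Cal, suit=diamonds, rank=9}: mark is dot — does not satisfy this, so Rejected. {row=1, mark=star, owner=Eve, suit=diamonds, rank=4}: mark is star — matches, so Accepted.

Rejected, Rejected, Accepted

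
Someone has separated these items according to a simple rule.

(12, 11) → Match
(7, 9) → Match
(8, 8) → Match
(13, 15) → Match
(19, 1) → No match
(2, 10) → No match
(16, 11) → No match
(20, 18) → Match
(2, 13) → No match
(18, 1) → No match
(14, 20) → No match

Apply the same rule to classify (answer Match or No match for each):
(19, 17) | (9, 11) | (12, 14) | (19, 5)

Match, Match, Match, No match

The classifier is using: |first − second| ≤ 2.
(19, 17) — |19−17| = 2, hence Match. (9, 11) — |9−11| = 2, hence Match. (12, 14) — |12−14| = 2, hence Match. (19, 5) — |19−5| = 14, hence No match.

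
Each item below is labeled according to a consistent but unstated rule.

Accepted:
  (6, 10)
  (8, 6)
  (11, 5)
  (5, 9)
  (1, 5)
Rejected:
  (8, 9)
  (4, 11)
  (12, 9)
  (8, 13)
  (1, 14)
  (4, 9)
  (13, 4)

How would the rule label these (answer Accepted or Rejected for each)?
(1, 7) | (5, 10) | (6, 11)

Accepted, Rejected, Rejected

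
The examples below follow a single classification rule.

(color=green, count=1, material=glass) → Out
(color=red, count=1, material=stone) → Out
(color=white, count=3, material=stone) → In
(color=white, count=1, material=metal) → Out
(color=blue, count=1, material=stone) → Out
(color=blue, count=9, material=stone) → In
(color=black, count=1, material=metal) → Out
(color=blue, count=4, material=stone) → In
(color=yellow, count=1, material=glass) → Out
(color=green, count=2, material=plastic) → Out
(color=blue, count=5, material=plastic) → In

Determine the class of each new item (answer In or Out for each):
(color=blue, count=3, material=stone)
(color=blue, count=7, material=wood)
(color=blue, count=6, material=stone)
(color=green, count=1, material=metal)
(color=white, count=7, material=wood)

The simplest hypothesis consistent with all the labels is: count ≥ 3.

In, In, In, Out, In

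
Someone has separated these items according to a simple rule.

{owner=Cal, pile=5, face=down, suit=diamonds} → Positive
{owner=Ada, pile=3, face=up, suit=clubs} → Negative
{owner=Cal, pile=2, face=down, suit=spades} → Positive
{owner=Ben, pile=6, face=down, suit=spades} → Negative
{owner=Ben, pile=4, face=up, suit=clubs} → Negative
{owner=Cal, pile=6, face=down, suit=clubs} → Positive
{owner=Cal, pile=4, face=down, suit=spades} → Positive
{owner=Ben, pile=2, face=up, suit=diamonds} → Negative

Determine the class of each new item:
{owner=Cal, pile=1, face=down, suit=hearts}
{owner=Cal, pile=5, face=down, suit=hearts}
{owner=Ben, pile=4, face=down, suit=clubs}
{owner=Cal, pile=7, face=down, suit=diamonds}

Positive, Positive, Negative, Positive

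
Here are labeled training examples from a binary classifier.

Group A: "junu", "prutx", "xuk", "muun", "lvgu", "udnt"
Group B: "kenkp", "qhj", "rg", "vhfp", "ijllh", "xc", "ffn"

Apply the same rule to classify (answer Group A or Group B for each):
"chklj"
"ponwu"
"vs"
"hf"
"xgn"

Group B, Group A, Group B, Group B, Group B

All 'Group A' examples share one property — contains 'u' — and every 'Group B' example lacks it.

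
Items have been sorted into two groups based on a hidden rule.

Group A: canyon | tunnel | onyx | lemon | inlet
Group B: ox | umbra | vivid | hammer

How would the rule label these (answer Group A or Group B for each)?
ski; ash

Group B, Group B

Looking at the examples, the only property every 'Group A' case has and every 'Group B' case lacks is: contains 'n'.
ski — no 'n', hence Group B.
ash — no 'n', hence Group B.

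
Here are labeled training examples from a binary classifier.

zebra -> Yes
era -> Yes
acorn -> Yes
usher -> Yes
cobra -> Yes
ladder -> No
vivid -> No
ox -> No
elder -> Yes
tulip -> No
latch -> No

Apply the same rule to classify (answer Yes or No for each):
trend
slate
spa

Yes, No, No

The simplest hypothesis consistent with all the labels is: odd length AND contains 'r'.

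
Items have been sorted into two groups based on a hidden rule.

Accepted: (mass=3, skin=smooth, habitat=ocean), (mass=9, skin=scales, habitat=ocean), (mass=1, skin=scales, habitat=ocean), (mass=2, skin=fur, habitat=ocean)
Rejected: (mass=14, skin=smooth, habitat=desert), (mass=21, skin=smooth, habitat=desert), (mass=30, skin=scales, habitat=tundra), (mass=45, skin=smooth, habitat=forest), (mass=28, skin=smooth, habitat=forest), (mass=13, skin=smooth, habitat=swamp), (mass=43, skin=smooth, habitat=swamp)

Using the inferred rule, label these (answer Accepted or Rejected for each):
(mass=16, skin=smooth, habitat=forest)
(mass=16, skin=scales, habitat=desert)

The simplest hypothesis consistent with all the labels is: habitat is ocean.
(mass=16, skin=smooth, habitat=forest): Rejected (habitat is forest). (mass=16, skin=scales, habitat=desert): Rejected (habitat is desert).

Rejected, Rejected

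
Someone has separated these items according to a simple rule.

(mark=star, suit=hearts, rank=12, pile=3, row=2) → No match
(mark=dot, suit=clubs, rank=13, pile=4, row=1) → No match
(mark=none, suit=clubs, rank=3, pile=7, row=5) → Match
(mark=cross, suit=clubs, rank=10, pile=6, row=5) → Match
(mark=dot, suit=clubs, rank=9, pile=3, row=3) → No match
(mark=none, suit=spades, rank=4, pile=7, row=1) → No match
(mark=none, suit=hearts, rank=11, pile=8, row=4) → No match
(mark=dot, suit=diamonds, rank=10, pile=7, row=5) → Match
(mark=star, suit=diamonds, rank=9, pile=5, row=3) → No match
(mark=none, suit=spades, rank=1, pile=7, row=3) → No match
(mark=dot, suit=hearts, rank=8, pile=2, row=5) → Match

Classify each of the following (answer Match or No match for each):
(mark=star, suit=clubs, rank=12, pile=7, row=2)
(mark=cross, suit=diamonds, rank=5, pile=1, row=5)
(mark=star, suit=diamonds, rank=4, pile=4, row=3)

No match, Match, No match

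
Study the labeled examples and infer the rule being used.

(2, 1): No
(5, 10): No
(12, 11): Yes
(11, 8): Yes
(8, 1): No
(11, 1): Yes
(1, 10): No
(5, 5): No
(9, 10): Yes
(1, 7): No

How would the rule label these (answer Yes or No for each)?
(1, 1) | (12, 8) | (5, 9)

No, Yes, No

All 'Yes' examples share one property — first ≥ 9 — and every 'No' example lacks it.
(1, 1): No (first 1).
(12, 8): Yes (first 12).
(5, 9): No (first 5).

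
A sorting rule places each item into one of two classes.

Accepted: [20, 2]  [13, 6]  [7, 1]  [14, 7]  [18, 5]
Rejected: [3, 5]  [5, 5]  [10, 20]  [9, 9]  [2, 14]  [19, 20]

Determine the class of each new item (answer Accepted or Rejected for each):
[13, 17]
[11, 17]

Rejected, Rejected

The pattern is that an item is 'Accepted' exactly when: first > second.
Rejected: [13, 17], since 13 < 17. Rejected: [11, 17], since 11 < 17.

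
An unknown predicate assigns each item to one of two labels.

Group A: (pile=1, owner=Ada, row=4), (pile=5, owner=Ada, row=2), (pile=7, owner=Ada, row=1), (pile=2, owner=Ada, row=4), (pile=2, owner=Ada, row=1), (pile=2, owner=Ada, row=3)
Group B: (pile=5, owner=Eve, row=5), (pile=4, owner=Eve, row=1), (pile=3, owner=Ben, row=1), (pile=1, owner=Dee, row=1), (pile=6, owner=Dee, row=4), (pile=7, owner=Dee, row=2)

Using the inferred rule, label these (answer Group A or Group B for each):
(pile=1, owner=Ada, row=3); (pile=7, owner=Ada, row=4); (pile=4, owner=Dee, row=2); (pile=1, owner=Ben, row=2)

The simplest hypothesis consistent with all the labels is: owner is Ada.
(pile=1, owner=Ada, row=3) — owner is Ada, hence Group A.
(pile=7, owner=Ada, row=4) — owner is Ada, hence Group A.
(pile=4, owner=Dee, row=2) — owner is Dee, hence Group B.
(pile=1, owner=Ben, row=2) — owner is Ben, hence Group B.

Group A, Group A, Group B, Group B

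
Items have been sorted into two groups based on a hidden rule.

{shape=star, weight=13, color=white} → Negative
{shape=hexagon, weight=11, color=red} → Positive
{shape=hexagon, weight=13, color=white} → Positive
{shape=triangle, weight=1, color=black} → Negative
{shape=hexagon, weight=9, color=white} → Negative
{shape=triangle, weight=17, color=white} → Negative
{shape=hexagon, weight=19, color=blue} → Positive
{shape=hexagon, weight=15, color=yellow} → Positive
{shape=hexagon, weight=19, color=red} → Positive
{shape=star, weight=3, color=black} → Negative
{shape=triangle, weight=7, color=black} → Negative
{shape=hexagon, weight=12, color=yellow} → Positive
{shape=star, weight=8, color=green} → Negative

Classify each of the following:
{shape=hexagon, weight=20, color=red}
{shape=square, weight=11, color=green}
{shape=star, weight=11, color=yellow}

The rule appears to be: shape is hexagon AND weight ≥ 11.
Positive: {shape=hexagon, weight=20, color=red}, since shape is hexagon, weight = 20.
Negative: {shape=square, weight=11, color=green}, since shape is square, weight = 11.
Negative: {shape=star, weight=11, color=yellow}, since shape is star, weight = 11.

Positive, Negative, Negative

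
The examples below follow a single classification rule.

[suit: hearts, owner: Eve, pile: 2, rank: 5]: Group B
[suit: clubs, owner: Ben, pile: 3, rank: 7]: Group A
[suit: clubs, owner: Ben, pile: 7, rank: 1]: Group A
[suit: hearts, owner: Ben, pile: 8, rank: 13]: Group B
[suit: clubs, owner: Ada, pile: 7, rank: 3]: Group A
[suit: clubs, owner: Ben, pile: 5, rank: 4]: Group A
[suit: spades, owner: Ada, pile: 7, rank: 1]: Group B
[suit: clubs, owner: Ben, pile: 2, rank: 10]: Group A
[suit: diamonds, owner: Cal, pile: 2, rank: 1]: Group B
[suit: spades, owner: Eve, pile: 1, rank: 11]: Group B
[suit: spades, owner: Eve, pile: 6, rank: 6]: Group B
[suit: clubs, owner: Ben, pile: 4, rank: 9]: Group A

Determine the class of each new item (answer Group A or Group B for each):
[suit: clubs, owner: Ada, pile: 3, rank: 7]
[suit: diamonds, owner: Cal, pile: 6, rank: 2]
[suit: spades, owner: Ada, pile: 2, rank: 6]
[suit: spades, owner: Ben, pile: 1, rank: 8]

Group A, Group B, Group B, Group B

The rule appears to be: suit is clubs.
Group A: [suit: clubs, owner: Ada, pile: 3, rank: 7], since suit is clubs. Group B: [suit: diamonds, owner: Cal, pile: 6, rank: 2], since suit is diamonds. Group B: [suit: spades, owner: Ada, pile: 2, rank: 6], since suit is spades. Group B: [suit: spades, owner: Ben, pile: 1, rank: 8], since suit is spades.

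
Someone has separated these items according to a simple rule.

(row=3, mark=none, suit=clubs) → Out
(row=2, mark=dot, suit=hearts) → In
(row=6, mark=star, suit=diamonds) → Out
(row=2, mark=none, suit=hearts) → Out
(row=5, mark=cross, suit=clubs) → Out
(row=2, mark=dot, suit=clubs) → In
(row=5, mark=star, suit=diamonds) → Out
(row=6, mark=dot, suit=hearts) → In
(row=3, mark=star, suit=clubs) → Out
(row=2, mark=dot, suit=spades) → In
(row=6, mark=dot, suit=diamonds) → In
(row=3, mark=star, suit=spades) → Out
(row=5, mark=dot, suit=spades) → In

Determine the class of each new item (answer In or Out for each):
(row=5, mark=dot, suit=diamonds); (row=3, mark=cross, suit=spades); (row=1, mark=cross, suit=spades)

In, Out, Out

'In' ⟺ mark is dot.
In: (row=5, mark=dot, suit=diamonds), since mark is dot. Out: (row=3, mark=cross, suit=spades), since mark is cross. Out: (row=1, mark=cross, suit=spades), since mark is cross.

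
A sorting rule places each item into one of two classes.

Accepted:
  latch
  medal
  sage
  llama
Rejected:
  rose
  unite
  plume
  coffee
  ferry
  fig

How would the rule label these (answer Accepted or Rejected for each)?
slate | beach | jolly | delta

The simplest hypothesis consistent with all the labels is: contains 'a'.
Accepted: slate, since has 'a'. Accepted: beach, since has 'a'. Rejected: jolly, since no 'a'. Accepted: delta, since has 'a'.

Accepted, Accepted, Rejected, Accepted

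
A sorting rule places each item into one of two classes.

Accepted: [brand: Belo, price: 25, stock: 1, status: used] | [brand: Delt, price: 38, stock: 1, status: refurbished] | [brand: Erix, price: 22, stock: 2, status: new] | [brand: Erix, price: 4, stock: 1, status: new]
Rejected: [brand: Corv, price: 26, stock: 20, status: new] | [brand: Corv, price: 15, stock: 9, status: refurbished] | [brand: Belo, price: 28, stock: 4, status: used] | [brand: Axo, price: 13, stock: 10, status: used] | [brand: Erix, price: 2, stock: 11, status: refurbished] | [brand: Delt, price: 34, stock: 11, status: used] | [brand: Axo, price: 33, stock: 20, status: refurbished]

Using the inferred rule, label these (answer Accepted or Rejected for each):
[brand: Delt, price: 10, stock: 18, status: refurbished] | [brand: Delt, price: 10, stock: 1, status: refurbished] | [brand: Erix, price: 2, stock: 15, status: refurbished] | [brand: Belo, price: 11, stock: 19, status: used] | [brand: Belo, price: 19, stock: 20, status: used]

Rejected, Accepted, Rejected, Rejected, Rejected

All 'Accepted' examples share one property — stock ≤ 2 — and every 'Rejected' example lacks it.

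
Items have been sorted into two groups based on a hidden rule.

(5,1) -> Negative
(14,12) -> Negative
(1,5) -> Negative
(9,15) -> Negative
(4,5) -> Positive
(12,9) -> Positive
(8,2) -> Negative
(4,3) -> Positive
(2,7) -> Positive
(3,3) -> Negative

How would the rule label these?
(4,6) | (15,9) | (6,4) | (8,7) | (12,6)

Negative, Negative, Negative, Positive, Negative

The rule appears to be: sum is odd.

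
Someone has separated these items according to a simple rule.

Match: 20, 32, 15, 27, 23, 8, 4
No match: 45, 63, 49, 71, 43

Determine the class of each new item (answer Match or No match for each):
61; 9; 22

No match, Match, Match

The simplest hypothesis consistent with all the labels is: at most 32.
No match: 61, since 61 > 32. Match: 9, since 9 ≤ 32. Match: 22, since 22 ≤ 32.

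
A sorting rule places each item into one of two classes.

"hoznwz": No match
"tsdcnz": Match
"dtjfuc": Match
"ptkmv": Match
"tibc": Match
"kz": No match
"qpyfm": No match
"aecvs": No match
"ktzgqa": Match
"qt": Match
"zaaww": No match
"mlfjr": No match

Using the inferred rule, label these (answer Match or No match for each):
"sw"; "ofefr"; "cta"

No match, No match, Match

The simplest hypothesis consistent with all the labels is: contains 't'.
"sw": no 't', does not pass → No match.
"ofefr": no 't', does not pass → No match.
"cta": has 't', fits → Match.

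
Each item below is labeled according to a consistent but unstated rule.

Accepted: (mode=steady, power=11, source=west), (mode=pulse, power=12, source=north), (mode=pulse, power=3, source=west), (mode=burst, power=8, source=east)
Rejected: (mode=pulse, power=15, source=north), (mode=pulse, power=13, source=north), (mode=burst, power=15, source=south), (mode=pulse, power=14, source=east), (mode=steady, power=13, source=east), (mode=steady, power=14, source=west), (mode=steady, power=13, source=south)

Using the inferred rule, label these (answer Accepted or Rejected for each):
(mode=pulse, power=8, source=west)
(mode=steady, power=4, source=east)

Accepted, Accepted

The classifier is using: power ≤ 12.
(mode=pulse, power=8, source=west) — power = 8, hence Accepted.
(mode=steady, power=4, source=east) — power = 4, hence Accepted.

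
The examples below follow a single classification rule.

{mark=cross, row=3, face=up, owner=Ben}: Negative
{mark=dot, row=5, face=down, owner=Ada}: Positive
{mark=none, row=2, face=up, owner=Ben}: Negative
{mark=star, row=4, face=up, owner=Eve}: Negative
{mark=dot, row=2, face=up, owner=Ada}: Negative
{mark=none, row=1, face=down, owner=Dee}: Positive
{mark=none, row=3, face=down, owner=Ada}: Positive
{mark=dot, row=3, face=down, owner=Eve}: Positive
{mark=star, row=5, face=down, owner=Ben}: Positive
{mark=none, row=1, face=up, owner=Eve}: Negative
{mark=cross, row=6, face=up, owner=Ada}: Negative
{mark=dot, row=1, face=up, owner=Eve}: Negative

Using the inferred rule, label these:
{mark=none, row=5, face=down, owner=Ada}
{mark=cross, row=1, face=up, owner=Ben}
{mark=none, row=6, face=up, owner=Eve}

Positive, Negative, Negative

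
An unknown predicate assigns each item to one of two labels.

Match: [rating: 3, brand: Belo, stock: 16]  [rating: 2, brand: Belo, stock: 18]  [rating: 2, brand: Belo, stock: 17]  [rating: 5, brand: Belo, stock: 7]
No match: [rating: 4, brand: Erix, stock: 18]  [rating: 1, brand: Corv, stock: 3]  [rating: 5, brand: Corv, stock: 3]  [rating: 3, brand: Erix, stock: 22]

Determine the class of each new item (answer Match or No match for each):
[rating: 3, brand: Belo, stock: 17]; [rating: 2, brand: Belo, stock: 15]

Comparing the two groups points to one rule — brand is Belo.
[rating: 3, brand: Belo, stock: 17]: Match (brand is Belo). [rating: 2, brand: Belo, stock: 15]: Match (brand is Belo).

Match, Match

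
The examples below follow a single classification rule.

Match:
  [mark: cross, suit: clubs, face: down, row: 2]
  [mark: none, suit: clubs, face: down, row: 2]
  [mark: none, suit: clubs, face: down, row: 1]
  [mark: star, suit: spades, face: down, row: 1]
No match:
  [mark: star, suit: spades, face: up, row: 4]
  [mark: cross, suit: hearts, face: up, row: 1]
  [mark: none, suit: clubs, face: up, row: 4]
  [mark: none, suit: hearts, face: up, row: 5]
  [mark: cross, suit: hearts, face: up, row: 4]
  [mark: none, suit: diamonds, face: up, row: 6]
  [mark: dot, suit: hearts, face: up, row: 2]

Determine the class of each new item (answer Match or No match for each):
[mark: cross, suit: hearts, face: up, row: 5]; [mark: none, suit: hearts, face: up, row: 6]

No match, No match

Comparing the two groups points to one rule — face is down.
No match: [mark: cross, suit: hearts, face: up, row: 5], since face is up. No match: [mark: none, suit: hearts, face: up, row: 6], since face is up.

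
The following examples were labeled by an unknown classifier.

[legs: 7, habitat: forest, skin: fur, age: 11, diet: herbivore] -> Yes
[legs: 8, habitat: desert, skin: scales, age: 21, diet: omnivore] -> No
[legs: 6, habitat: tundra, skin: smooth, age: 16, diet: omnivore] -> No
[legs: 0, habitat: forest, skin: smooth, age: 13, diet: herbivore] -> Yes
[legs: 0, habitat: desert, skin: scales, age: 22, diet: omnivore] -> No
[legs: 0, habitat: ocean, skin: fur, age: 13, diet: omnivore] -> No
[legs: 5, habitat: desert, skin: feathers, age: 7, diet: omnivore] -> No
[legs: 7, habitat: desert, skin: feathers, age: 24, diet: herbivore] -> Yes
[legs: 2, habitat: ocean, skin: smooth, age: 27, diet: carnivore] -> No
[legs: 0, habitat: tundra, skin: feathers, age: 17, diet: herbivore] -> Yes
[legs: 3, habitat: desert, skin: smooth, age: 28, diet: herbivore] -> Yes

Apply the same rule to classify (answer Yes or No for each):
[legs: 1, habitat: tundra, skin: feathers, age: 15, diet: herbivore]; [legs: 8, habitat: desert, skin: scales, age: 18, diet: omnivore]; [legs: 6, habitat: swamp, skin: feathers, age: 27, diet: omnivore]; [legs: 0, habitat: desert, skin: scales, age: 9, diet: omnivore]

Yes, No, No, No

One predicate separates the groups cleanly: diet is herbivore.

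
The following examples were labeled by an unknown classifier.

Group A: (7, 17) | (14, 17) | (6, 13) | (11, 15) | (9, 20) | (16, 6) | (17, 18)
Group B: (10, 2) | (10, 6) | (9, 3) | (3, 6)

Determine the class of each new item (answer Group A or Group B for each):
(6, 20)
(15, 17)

The distinguishing property — sum ≥ 19 — holds for all the 'Group A' cases and none of the 'Group B' cases.
(6, 20): 6+20 = 26 — qualifies, so Group A.
(15, 17): 15+17 = 32 — qualifies, so Group A.

Group A, Group A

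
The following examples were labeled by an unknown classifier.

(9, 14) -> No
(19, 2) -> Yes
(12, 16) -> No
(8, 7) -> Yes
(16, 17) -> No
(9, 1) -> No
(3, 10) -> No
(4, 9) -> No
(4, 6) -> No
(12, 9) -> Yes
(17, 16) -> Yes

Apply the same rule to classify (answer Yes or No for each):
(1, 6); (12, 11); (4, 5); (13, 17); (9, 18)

No, Yes, No, No, No

The distinguishing property — first > second AND sum is odd — holds for all the 'Yes' cases and none of the 'No' cases.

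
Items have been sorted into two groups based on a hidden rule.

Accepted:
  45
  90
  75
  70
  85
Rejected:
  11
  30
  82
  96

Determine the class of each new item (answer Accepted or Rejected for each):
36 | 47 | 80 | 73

Rejected, Rejected, Accepted, Rejected

One predicate separates the groups cleanly: multiple of 5 AND at least 45.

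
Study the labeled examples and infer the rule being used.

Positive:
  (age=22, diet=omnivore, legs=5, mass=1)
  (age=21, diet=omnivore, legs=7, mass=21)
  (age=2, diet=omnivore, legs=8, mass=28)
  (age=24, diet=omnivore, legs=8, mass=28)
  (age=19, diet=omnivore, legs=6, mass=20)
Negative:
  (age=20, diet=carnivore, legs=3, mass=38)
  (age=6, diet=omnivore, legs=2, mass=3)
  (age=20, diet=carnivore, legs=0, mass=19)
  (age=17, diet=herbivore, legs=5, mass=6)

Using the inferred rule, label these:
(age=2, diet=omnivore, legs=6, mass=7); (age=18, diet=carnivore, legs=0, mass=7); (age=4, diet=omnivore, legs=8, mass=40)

Positive, Negative, Positive

A rule that fits every label: diet is omnivore AND legs ≥ 3 — true of each 'Positive' example, false of each 'Negative' one.
(age=2, diet=omnivore, legs=6, mass=7): Positive (diet is omnivore, legs = 6). (age=18, diet=carnivore, legs=0, mass=7): Negative (diet is carnivore, legs = 0). (age=4, diet=omnivore, legs=8, mass=40): Positive (diet is omnivore, legs = 8).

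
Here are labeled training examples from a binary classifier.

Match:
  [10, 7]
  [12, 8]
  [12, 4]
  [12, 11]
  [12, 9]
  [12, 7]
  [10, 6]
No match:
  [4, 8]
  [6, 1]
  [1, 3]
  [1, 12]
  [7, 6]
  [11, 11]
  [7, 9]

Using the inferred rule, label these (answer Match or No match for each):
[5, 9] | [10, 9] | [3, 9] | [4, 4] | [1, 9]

The pattern is that an item is 'Match' exactly when: sum ≥ 13 AND first is even.

No match, Match, No match, No match, No match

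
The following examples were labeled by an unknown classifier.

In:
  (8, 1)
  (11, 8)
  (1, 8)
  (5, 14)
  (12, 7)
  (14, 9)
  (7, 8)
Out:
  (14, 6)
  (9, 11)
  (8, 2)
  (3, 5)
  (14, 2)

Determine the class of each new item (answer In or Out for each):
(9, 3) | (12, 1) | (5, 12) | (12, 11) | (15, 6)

Out, In, In, In, In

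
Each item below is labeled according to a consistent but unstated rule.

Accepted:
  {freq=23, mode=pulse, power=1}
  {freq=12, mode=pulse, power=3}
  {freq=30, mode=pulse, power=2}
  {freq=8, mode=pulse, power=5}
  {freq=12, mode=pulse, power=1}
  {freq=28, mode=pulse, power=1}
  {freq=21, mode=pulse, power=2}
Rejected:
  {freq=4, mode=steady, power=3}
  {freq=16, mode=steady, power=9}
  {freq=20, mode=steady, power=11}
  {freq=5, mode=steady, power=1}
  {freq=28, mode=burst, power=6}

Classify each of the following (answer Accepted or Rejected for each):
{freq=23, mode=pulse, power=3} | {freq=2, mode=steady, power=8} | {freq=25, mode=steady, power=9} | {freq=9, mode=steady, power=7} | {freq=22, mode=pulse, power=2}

Comparing the two groups points to one rule — mode is pulse.
Accepted: {freq=23, mode=pulse, power=3}, since mode is pulse.
Rejected: {freq=2, mode=steady, power=8}, since mode is steady.
Rejected: {freq=25, mode=steady, power=9}, since mode is steady.
Rejected: {freq=9, mode=steady, power=7}, since mode is steady.
Accepted: {freq=22, mode=pulse, power=2}, since mode is pulse.

Accepted, Rejected, Rejected, Rejected, Accepted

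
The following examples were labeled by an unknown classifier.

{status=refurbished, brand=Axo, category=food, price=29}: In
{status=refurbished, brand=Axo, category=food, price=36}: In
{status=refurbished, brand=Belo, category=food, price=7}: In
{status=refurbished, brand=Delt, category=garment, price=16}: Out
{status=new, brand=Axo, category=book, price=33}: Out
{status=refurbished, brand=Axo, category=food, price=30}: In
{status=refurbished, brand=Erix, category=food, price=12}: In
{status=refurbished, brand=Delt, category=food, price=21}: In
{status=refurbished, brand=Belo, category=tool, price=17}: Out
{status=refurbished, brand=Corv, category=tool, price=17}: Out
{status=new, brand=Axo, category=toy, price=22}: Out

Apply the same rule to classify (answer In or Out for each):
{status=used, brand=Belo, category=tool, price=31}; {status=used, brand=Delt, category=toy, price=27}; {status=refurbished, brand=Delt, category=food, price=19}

Out, Out, In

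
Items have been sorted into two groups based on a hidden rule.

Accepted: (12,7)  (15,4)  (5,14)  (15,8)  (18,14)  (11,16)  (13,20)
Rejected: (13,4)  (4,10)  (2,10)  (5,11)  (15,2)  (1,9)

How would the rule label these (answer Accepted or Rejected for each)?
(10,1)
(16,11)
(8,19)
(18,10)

Rule: sum ≥ 19. This holds for each 'Accepted' example and fails for each 'Rejected' one.
Rejected: (10,1), since 10+1 = 11. Accepted: (16,11), since 16+11 = 27. Accepted: (8,19), since 8+19 = 27. Accepted: (18,10), since 18+10 = 28.

Rejected, Accepted, Accepted, Accepted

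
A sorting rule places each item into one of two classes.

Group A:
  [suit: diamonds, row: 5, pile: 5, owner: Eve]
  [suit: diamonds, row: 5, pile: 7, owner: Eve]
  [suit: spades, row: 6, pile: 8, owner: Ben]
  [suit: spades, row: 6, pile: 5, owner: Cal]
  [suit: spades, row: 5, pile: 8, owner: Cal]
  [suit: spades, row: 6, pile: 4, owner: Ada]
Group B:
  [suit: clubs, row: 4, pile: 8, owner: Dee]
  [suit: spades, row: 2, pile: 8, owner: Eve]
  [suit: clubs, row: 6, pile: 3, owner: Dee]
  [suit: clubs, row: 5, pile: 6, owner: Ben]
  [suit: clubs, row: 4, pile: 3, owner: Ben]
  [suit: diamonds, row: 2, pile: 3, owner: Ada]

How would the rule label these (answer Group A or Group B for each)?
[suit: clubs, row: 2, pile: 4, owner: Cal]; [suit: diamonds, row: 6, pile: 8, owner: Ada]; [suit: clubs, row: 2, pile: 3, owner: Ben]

Rule: suit is not clubs AND row ≥ 4. This holds for each 'Group A' example and fails for each 'Group B' one.

Group B, Group A, Group B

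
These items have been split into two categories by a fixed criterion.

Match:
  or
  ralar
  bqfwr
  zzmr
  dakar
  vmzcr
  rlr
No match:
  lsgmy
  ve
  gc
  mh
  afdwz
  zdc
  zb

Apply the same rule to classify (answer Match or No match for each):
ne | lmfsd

No match, No match

Rule: contains 'r'. This holds for each 'Match' example and fails for each 'No match' one.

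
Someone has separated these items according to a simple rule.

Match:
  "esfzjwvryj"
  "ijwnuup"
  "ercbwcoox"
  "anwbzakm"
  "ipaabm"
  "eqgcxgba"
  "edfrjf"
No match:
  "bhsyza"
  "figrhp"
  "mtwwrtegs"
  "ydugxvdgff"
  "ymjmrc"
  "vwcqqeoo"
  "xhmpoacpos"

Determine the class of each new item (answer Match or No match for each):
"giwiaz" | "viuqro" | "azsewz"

No match, No match, Match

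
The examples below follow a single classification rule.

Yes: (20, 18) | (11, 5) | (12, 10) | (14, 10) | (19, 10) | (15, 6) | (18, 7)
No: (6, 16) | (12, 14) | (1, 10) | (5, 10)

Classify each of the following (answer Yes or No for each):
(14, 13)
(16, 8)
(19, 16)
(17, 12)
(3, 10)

Rule: first > second. This holds for each 'Yes' example and fails for each 'No' one.

Yes, Yes, Yes, Yes, No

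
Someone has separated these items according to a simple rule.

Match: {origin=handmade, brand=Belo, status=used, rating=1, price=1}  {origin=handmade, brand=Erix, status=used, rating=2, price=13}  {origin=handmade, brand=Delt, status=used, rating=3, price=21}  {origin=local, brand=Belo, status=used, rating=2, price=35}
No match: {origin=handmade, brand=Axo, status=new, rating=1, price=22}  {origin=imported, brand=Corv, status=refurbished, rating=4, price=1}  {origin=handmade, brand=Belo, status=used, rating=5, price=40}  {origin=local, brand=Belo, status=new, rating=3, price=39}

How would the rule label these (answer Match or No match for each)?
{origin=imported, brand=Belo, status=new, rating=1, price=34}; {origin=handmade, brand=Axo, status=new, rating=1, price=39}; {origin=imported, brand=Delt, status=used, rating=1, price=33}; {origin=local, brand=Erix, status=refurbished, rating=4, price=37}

No match, No match, Match, No match

One predicate separates the groups cleanly: status is used AND price ≤ 35.
{origin=imported, brand=Belo, status=new, rating=1, price=34} — status is new, price = 34, hence No match.
{origin=handmade, brand=Axo, status=new, rating=1, price=39} — status is new, price = 39, hence No match.
{origin=imported, brand=Delt, status=used, rating=1, price=33} — status is used, price = 33, hence Match.
{origin=local, brand=Erix, status=refurbished, rating=4, price=37} — status is refurbished, price = 37, hence No match.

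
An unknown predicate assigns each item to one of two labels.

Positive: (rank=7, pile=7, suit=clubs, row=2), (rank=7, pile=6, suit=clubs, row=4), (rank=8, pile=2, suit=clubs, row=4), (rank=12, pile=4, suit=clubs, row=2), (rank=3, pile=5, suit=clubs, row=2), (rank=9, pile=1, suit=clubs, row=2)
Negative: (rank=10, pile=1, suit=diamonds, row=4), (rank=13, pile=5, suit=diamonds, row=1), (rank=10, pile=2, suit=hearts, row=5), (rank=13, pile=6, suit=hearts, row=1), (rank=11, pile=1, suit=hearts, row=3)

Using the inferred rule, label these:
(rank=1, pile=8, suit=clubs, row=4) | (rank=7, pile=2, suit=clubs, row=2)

'Positive' ⟺ suit is clubs.
(rank=1, pile=8, suit=clubs, row=4) — suit is clubs, hence Positive. (rank=7, pile=2, suit=clubs, row=2) — suit is clubs, hence Positive.

Positive, Positive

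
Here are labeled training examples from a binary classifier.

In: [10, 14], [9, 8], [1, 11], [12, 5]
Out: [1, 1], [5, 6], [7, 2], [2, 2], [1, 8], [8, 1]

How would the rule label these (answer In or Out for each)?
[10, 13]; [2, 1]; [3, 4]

One predicate separates the groups cleanly: sum ≥ 12.
[10, 13]: In (10+13 = 23). [2, 1]: Out (2+1 = 3). [3, 4]: Out (3+4 = 7).

In, Out, Out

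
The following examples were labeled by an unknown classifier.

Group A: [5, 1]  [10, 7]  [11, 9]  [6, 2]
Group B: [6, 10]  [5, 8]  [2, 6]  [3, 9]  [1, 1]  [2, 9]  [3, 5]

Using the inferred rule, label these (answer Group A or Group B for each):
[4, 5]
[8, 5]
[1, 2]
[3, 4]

One predicate separates the groups cleanly: first > second.
Group B: [4, 5], since 4 < 5. Group A: [8, 5], since 8 > 5. Group B: [1, 2], since 1 < 2. Group B: [3, 4], since 3 < 4.

Group B, Group A, Group B, Group B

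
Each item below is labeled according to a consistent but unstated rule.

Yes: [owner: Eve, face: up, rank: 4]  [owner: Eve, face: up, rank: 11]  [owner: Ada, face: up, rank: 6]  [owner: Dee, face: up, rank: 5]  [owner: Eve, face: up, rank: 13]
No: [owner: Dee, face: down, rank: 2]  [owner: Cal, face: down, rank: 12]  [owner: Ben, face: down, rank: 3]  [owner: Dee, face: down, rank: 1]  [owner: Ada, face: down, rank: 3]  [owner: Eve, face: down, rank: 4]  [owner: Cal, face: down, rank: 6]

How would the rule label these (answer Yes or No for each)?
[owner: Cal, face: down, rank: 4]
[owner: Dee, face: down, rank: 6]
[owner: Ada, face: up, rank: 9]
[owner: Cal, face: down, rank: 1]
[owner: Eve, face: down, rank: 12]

The simplest hypothesis consistent with all the labels is: face is up.

No, No, Yes, No, No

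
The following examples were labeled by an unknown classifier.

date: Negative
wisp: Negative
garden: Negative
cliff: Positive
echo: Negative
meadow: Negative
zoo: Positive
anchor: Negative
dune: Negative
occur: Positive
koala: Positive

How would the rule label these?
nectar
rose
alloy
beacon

'Positive' ⟺ odd length.
Negative: nectar, since length 6.
Negative: rose, since length 4.
Positive: alloy, since length 5.
Negative: beacon, since length 6.

Negative, Negative, Positive, Negative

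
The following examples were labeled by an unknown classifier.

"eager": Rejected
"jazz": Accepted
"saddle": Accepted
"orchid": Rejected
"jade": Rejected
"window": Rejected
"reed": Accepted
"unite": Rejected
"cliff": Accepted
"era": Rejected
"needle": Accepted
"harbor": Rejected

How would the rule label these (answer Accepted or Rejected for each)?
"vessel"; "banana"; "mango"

'Accepted' ⟺ has a double letter.
"vessel": 'ss' doubled — meets the rule, so Accepted.
"banana": no doubled letter — doesn't match, so Rejected.
"mango": no doubled letter — doesn't match, so Rejected.

Accepted, Rejected, Rejected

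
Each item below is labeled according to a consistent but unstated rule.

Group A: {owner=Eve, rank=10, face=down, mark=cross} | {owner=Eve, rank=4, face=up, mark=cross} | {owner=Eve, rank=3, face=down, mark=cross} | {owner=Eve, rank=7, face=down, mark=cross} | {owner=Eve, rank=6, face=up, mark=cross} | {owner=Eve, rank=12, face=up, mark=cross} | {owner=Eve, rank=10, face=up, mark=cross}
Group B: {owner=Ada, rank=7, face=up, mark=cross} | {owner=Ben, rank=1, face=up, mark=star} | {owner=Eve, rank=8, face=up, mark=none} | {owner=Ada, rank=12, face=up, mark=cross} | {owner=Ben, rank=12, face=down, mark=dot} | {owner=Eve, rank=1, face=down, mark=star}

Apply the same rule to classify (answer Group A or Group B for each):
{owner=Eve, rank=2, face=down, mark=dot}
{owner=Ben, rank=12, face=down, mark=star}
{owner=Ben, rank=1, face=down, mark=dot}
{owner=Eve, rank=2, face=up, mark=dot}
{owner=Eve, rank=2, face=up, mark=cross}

Group B, Group B, Group B, Group B, Group A

The classifier is using: owner is Eve AND mark is cross.
{owner=Eve, rank=2, face=down, mark=dot} → owner is Eve, mark is dot → Group B. {owner=Ben, rank=12, face=down, mark=star} → owner is Ben, mark is star → Group B. {owner=Ben, rank=1, face=down, mark=dot} → owner is Ben, mark is dot → Group B. {owner=Eve, rank=2, face=up, mark=dot} → owner is Eve, mark is dot → Group B. {owner=Eve, rank=2, face=up, mark=cross} → owner is Eve, mark is cross → Group A.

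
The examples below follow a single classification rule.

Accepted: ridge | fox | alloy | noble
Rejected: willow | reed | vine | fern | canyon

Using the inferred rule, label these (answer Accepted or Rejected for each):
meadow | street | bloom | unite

All 'Accepted' examples share one property — odd length — and every 'Rejected' example lacks it.
Rejected: meadow, since length 6. Rejected: street, since length 6. Accepted: bloom, since length 5. Accepted: unite, since length 5.

Rejected, Rejected, Accepted, Accepted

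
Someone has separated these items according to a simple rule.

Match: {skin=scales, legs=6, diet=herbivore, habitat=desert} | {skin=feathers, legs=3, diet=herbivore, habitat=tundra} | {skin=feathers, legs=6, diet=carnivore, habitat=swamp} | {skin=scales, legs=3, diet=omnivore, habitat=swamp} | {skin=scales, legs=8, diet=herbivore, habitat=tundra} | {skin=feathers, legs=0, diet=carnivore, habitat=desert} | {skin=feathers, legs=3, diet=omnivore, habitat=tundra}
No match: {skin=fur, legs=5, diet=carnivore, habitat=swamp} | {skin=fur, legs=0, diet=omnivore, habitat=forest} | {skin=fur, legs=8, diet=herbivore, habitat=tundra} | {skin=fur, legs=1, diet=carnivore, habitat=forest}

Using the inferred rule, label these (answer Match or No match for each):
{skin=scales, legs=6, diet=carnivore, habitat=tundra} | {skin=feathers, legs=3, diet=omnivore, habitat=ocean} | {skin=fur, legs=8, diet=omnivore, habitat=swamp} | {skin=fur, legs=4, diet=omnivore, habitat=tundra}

Match, Match, No match, No match

A rule that fits every label: skin is not fur — true of each 'Match' example, false of each 'No match' one.
{skin=scales, legs=6, diet=carnivore, habitat=tundra}: skin is scales, meets the rule → Match.
{skin=feathers, legs=3, diet=omnivore, habitat=ocean}: skin is feathers, meets the rule → Match.
{skin=fur, legs=8, diet=omnivore, habitat=swamp}: skin is fur, fails the rule → No match.
{skin=fur, legs=4, diet=omnivore, habitat=tundra}: skin is fur, fails the rule → No match.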